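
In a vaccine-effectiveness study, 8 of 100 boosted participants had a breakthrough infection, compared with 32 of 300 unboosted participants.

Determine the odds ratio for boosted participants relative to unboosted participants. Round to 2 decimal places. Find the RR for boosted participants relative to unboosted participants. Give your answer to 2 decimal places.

OR = 0.73; RR = 0.75

OR = (8 × 268) / (92 × 32) = 2144/2944 ≈ 0.73
risk, boosted participants = 8/100 = 0.0800
risk, unboosted participants = 32/300 = 0.1067
RR = 0.0800 / 0.1067 = 0.75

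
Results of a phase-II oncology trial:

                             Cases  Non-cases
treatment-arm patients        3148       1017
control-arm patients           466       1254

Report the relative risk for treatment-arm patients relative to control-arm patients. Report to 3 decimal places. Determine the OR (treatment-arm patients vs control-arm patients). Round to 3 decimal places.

risk, treatment-arm patients = 3148/4165 = 0.7558
risk, control-arm patients = 466/1720 = 0.2709
RR = 0.7558 / 0.2709 = 2.790
odds, treatment-arm patients = 3148/1017 = 3.0954
odds, control-arm patients = 466/1254 = 0.3716
OR = 3.0954 / 0.3716 = 8.330

RR = 2.790; OR = 8.330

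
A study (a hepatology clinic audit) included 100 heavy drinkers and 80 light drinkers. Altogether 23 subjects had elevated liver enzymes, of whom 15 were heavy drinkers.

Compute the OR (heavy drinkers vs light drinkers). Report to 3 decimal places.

OR ≈ 1.588

heavy drinkers without the outcome: 100 − 15 = 85
light drinkers with the outcome: 23 − 15 = 8
light drinkers without the outcome: 80 − 8 = 72
OR = (15 × 72) / (85 × 8) = 1080/680 ≈ 1.588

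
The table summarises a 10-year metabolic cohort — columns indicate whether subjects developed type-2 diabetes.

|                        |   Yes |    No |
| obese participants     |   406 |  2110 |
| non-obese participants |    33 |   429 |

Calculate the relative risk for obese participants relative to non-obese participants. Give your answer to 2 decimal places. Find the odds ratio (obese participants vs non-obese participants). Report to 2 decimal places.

risk, obese participants = 406/2516 = 0.1614
risk, non-obese participants = 33/462 = 0.0714
RR = 0.1614 / 0.0714 = 2.26
odds, obese participants = 406/2110 = 0.1924
odds, non-obese participants = 33/429 = 0.0769
OR = 0.1924 / 0.0769 = 2.50

RR = 2.26; OR = 2.50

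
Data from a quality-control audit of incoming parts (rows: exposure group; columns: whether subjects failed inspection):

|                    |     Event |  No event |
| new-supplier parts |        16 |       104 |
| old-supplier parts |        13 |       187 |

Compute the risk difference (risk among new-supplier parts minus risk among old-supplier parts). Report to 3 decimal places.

risk, new-supplier parts = 16/120 = 0.1333
risk, old-supplier parts = 13/200 = 0.0650
risk difference = 0.1333 − 0.0650 = 0.068

0.068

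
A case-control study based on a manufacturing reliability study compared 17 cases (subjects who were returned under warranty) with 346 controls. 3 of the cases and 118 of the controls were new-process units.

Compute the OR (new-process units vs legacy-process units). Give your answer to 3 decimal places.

odds, new-process units = 3/118 = 0.02542
odds, legacy-process units = 14/228 = 0.06140
OR = 0.02542 / 0.06140 = 0.414

OR ≈ 0.414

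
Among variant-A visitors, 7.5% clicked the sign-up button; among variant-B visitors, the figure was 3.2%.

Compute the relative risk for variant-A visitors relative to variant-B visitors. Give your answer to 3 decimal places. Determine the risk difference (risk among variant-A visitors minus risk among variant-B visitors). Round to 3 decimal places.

RR = 0.07500 / 0.03200 = 2.344
risk difference = 0.07500 − 0.03200 = 0.043

RR = 2.344; RD = 0.043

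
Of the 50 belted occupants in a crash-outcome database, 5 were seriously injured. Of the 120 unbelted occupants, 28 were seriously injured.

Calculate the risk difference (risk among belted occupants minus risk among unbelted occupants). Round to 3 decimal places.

-0.133

risk, belted occupants = 5/50 = 0.1000
risk, unbelted occupants = 28/120 = 0.2333
risk difference = 0.1000 − 0.2333 = -0.133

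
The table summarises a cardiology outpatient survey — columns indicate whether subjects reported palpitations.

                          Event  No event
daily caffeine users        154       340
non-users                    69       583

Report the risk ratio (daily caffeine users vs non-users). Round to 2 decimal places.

2.95

risk, daily caffeine users = 154/494 = 0.3117
risk, non-users = 69/652 = 0.1058
RR = 0.3117 / 0.1058 = 2.95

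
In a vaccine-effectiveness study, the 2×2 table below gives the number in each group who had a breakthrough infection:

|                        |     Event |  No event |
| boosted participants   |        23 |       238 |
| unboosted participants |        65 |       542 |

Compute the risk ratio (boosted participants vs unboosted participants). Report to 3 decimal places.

RR = 0.823

risk, boosted participants = 23/261 = 0.0881
risk, unboosted participants = 65/607 = 0.1071
RR = 0.0881 / 0.1071 = 0.823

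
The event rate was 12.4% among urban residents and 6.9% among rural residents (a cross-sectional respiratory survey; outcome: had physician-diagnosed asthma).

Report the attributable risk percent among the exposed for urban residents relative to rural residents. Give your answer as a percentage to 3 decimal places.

AR% = (0.1240 − 0.0690) / 0.1240 = 0.4435 → 44.355%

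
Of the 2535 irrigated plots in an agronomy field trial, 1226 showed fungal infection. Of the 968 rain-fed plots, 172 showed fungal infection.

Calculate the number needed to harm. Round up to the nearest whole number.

risk, irrigated plots = 1226/2535 = 0.483629
risk, rain-fed plots = 172/968 = 0.177686
absolute risk difference = 0.305943
1 / 0.305943 = 3.269 → round up → 4

NNH: 4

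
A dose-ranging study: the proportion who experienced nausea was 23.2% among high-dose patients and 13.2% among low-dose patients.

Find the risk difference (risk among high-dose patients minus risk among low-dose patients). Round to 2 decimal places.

risk difference = 0.2320 − 0.1320 = 0.10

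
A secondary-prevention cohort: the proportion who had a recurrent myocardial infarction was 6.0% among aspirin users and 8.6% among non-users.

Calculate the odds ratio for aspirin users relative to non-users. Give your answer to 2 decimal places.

odds, aspirin users = 0.0600/0.9400 = 0.0638
odds, non-users = 0.0860/0.9140 = 0.0941
OR = 0.0638 / 0.0941 = 0.68

OR = 0.68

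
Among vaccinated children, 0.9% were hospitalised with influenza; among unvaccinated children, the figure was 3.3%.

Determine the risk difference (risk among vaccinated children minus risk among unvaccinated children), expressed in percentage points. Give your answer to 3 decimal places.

RD ≈ -2.400

risk difference = 0.00900 − 0.03300 = -0.02400 → -2.400 percentage points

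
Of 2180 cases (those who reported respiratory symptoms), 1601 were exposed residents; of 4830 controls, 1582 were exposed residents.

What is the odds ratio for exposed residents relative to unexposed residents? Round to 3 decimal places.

OR = (1601 × 3248) / (1582 × 579) = 5200048/915978 ≈ 5.677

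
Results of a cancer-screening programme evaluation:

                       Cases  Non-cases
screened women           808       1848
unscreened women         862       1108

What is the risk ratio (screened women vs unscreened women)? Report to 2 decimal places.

risk, screened women = 808/2656 = 0.3042
risk, unscreened women = 862/1970 = 0.4376
RR = 0.3042 / 0.4376 = 0.70

RR: 0.70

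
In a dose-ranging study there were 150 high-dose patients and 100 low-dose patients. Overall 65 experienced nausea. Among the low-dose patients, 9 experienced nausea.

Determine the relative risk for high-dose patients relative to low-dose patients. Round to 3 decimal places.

high-dose patients with the outcome: 65 − 9 = 56
high-dose patients without the outcome: 150 − 56 = 94
low-dose patients without the outcome: 100 − 9 = 91
risk, high-dose patients = 56/150 = 0.3733
risk, low-dose patients = 9/100 = 0.0900
RR = 0.3733 / 0.0900 = 4.148

RR ≈ 4.148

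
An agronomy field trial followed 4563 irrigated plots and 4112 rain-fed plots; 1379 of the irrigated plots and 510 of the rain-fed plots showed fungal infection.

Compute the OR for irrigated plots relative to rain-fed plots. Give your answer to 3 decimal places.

OR = (1379 × 3602) / (3184 × 510) = 4967158/1623840 ≈ 3.059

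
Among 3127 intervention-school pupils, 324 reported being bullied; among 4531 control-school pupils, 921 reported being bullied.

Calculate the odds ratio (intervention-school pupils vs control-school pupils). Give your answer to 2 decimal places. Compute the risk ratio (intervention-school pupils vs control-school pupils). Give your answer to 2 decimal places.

OR = 0.45; RR = 0.51

OR = (324 × 3610) / (2803 × 921) = 1169640/2581563 ≈ 0.45
risk, intervention-school pupils = 324/3127 = 0.1036
risk, control-school pupils = 921/4531 = 0.2033
RR = 0.1036 / 0.2033 = 0.51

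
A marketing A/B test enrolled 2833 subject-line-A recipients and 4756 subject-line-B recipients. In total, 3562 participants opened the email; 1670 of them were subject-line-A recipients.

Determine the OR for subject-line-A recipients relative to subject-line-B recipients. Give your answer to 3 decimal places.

subject-line-A recipients without the outcome: 2833 − 1670 = 1163
subject-line-B recipients with the outcome: 3562 − 1670 = 1892
subject-line-B recipients without the outcome: 4756 − 1892 = 2864
OR = (1670 × 2864) / (1163 × 1892) = 4782880/2200396 ≈ 2.174

OR ≈ 2.174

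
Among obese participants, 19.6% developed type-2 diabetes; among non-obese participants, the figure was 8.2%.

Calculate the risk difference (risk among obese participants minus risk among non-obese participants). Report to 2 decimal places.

risk difference = 0.1960 − 0.0820 = 0.11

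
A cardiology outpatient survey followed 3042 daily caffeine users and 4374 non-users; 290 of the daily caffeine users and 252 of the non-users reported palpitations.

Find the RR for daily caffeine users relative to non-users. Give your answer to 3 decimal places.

RR: 1.655

risk, daily caffeine users = 290/3042 = 0.0953
risk, non-users = 252/4374 = 0.0576
RR = 0.0953 / 0.0576 = 1.655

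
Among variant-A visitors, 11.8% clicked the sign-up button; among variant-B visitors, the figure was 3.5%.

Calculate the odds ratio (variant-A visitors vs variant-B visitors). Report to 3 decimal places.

odds, variant-A visitors = 0.11800/0.88200 = 0.13379
odds, variant-B visitors = 0.03500/0.96500 = 0.03627
OR = 0.13379 / 0.03627 = 3.689

OR = 3.689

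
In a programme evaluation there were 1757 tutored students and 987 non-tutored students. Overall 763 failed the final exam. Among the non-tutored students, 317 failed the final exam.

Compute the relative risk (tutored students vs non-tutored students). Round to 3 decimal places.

RR ≈ 0.790

tutored students with the outcome: 763 − 317 = 446
tutored students without the outcome: 1757 − 446 = 1311
non-tutored students without the outcome: 987 − 317 = 670
risk, tutored students = 446/1757 = 0.2538
risk, non-tutored students = 317/987 = 0.3212
RR = 0.2538 / 0.3212 = 0.790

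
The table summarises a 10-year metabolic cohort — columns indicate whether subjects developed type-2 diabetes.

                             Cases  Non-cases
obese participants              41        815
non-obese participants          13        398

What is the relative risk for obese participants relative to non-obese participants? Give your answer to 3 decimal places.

risk, obese participants = 41/856 = 0.04790
risk, non-obese participants = 13/411 = 0.03163
RR = 0.04790 / 0.03163 = 1.514

RR = 1.514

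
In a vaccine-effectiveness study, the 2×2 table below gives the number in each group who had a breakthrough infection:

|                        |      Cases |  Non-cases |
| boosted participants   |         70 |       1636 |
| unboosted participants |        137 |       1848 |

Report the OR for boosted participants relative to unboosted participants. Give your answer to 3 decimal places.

odds, boosted participants = 70/1636 = 0.04279
odds, unboosted participants = 137/1848 = 0.07413
OR = 0.04279 / 0.07413 = 0.577

0.577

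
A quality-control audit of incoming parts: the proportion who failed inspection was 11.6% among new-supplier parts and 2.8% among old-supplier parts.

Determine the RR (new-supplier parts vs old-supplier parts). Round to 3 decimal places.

RR = 0.11600 / 0.02800 = 4.143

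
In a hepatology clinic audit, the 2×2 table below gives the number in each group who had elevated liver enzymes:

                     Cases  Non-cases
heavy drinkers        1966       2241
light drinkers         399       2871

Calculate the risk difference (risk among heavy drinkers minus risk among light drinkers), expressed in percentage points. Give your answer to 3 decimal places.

risk, heavy drinkers = 1966/4207 = 0.4673
risk, light drinkers = 399/3270 = 0.1220
risk difference = 0.4673 − 0.1220 = 0.3453 → 34.530 percentage points

34.530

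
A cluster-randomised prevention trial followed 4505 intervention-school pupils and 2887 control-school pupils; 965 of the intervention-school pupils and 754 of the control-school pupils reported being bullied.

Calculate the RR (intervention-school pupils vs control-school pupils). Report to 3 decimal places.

risk, intervention-school pupils = 965/4505 = 0.2142
risk, control-school pupils = 754/2887 = 0.2612
RR = 0.2142 / 0.2612 = 0.820

RR ≈ 0.820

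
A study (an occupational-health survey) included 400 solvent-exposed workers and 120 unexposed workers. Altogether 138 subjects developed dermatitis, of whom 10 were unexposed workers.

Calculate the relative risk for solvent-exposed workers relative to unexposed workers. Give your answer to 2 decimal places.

solvent-exposed workers with the outcome: 138 − 10 = 128
solvent-exposed workers without the outcome: 400 − 128 = 272
unexposed workers without the outcome: 120 − 10 = 110
risk, solvent-exposed workers = 128/400 = 0.3200
risk, unexposed workers = 10/120 = 0.0833
RR = 0.3200 / 0.0833 = 3.84

3.84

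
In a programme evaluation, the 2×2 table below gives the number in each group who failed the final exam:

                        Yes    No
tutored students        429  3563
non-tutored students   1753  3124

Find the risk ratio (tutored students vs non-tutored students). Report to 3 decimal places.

risk, tutored students = 429/3992 = 0.1075
risk, non-tutored students = 1753/4877 = 0.3594
RR = 0.1075 / 0.3594 = 0.299

0.299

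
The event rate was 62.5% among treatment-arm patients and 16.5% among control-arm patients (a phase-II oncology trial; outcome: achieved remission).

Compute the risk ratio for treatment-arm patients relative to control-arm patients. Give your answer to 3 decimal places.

RR = 0.6250 / 0.1650 = 3.788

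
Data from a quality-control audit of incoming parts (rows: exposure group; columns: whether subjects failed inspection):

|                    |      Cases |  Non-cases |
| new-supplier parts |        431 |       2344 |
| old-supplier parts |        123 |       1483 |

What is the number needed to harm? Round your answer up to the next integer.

risk, new-supplier parts = 431/2775 = 0.155315
risk, old-supplier parts = 123/1606 = 0.076588
absolute risk difference = 0.078728
1 / 0.078728 = 12.702 → round up → 13

NNH: 13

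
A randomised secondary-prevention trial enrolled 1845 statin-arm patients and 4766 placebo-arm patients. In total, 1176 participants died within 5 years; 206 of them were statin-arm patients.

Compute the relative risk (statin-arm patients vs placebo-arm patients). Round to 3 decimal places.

RR ≈ 0.549

statin-arm patients without the outcome: 1845 − 206 = 1639
placebo-arm patients with the outcome: 1176 − 206 = 970
placebo-arm patients without the outcome: 4766 − 970 = 3796
risk, statin-arm patients = 206/1845 = 0.1117
risk, placebo-arm patients = 970/4766 = 0.2035
RR = 0.1117 / 0.2035 = 0.549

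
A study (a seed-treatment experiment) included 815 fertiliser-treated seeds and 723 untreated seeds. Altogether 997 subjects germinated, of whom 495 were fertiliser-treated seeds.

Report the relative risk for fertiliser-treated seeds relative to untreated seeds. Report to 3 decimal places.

fertiliser-treated seeds without the outcome: 815 − 495 = 320
untreated seeds with the outcome: 997 − 495 = 502
untreated seeds without the outcome: 723 − 502 = 221
risk, fertiliser-treated seeds = 495/815 = 0.6074
risk, untreated seeds = 502/723 = 0.6943
RR = 0.6074 / 0.6943 = 0.875

RR: 0.875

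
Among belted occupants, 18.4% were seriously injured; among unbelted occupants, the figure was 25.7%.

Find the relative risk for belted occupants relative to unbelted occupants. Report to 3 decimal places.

RR = 0.1840 / 0.2570 = 0.716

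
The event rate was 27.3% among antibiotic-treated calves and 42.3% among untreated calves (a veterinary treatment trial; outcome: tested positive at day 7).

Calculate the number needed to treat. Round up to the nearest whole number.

absolute risk difference = 0.150000
1 / 0.150000 = 6.667 → round up → 7

7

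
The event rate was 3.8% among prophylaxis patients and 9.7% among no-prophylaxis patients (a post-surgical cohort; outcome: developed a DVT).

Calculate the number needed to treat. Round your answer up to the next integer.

absolute risk difference = 0.059000
1 / 0.059000 = 16.949 → round up → 17

NNT: 17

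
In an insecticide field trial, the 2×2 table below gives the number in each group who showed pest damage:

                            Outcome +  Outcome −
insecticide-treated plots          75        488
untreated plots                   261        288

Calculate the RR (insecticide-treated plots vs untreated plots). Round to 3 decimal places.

risk, insecticide-treated plots = 75/563 = 0.1332
risk, untreated plots = 261/549 = 0.4754
RR = 0.1332 / 0.4754 = 0.280

RR: 0.280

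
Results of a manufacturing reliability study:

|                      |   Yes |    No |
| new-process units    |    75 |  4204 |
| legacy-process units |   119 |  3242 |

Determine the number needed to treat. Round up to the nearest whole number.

56

risk, new-process units = 75/4279 = 0.017527
risk, legacy-process units = 119/3361 = 0.035406
absolute risk difference = 0.017879
1 / 0.017879 = 55.932 → round up → 56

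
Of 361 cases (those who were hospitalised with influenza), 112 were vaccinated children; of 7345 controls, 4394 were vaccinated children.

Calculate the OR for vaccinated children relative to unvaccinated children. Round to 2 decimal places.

odds, vaccinated children = 112/4394 = 0.02549
odds, unvaccinated children = 249/2951 = 0.08438
OR = 0.02549 / 0.08438 = 0.30

OR = 0.30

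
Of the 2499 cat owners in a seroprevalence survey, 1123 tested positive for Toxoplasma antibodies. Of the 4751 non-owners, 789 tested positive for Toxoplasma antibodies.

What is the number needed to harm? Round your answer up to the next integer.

4

risk, cat owners = 1123/2499 = 0.449380
risk, non-owners = 789/4751 = 0.166070
absolute risk difference = 0.283309
1 / 0.283309 = 3.530 → round up → 4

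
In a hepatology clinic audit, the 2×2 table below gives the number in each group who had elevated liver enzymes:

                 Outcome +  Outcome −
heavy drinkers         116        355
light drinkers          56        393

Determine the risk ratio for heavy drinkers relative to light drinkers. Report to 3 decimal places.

1.975

risk, heavy drinkers = 116/471 = 0.2463
risk, light drinkers = 56/449 = 0.1247
RR = 0.2463 / 0.1247 = 1.975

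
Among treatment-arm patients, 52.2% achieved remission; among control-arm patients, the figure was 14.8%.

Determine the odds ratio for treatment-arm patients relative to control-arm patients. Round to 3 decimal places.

odds, treatment-arm patients = 0.5220/0.4780 = 1.0921
odds, control-arm patients = 0.1480/0.8520 = 0.1737
OR = 1.0921 / 0.1737 = 6.287

6.287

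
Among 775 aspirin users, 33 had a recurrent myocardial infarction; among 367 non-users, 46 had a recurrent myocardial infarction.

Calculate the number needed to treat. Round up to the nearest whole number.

risk, aspirin users = 33/775 = 0.042581
risk, non-users = 46/367 = 0.125341
absolute risk difference = 0.082760
1 / 0.082760 = 12.083 → round up → 13

13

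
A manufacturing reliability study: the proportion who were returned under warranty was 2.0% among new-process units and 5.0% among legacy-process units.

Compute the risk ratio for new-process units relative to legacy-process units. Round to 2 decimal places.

RR = 0.02000 / 0.05000 = 0.40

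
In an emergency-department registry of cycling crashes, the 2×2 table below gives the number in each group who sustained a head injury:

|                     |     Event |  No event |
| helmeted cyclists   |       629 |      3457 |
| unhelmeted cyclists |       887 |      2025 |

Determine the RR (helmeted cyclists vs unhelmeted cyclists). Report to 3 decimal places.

0.505

risk, helmeted cyclists = 629/4086 = 0.1539
risk, unhelmeted cyclists = 887/2912 = 0.3046
RR = 0.1539 / 0.3046 = 0.505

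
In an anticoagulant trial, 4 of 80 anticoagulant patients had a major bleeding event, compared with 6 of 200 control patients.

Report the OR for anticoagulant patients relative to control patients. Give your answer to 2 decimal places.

OR = (4 × 194) / (76 × 6) = 776/456 ≈ 1.70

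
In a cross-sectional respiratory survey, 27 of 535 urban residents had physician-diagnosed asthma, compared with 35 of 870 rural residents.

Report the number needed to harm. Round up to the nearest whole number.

NNH ≈ 98

risk, urban residents = 27/535 = 0.050467
risk, rural residents = 35/870 = 0.040230
absolute risk difference = 0.010237
1 / 0.010237 = 97.685 → round up → 98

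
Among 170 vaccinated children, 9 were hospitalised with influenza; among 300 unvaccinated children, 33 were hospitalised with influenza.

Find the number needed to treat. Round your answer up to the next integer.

NNT = 18

risk, vaccinated children = 9/170 = 0.052941
risk, unvaccinated children = 33/300 = 0.110000
absolute risk difference = 0.057059
1 / 0.057059 = 17.526 → round up → 18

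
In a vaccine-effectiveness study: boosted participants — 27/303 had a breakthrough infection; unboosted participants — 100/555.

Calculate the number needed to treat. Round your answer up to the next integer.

11

risk, boosted participants = 27/303 = 0.089109
risk, unboosted participants = 100/555 = 0.180180
absolute risk difference = 0.091071
1 / 0.091071 = 10.980 → round up → 11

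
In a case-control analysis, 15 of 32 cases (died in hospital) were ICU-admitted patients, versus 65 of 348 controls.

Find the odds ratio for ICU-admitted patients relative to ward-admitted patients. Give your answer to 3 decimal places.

OR = (15 × 283) / (65 × 17) = 4245/1105 ≈ 3.842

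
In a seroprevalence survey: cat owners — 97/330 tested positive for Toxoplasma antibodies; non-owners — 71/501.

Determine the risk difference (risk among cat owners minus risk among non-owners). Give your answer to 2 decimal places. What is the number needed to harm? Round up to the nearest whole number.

risk, cat owners = 97/330 = 0.2939
risk, non-owners = 71/501 = 0.1417
risk difference = 0.2939 − 0.1417 = 0.15
absolute risk difference = 0.152223
1 / 0.152223 = 6.569 → round up → 7

RD = 0.15; NNH = 7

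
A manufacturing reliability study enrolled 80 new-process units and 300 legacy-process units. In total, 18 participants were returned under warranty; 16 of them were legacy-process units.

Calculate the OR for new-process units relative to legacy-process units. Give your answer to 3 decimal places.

OR ≈ 0.455

new-process units with the outcome: 18 − 16 = 2
new-process units without the outcome: 80 − 2 = 78
legacy-process units without the outcome: 300 − 16 = 284
OR = (2 × 284) / (78 × 16) = 568/1248 ≈ 0.455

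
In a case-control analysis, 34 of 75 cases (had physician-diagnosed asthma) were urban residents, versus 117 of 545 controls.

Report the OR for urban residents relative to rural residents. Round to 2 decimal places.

OR = (34 × 428) / (117 × 41) = 14552/4797 ≈ 3.03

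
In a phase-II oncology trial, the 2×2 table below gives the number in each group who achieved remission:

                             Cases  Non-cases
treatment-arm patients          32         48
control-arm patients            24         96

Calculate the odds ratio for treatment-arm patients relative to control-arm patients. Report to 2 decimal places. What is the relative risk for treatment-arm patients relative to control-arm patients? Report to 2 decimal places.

OR = 2.67; RR = 2.00

OR = (32 × 96) / (48 × 24) = 3072/1152 ≈ 2.67
risk, treatment-arm patients = 32/80 = 0.4000
risk, control-arm patients = 24/120 = 0.2000
RR = 0.4000 / 0.2000 = 2.00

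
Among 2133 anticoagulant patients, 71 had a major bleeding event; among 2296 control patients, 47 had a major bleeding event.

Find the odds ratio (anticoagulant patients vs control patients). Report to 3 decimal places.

OR = (71 × 2249) / (2062 × 47) = 159679/96914 ≈ 1.648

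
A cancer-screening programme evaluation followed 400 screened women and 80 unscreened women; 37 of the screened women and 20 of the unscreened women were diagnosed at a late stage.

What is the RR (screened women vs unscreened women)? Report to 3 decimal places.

risk, screened women = 37/400 = 0.0925
risk, unscreened women = 20/80 = 0.2500
RR = 0.0925 / 0.2500 = 0.370

RR = 0.370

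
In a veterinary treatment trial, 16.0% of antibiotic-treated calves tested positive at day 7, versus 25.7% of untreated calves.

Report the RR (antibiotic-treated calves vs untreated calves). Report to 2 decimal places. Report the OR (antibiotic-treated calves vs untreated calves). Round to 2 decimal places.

RR = 0.1600 / 0.2570 = 0.62
odds, antibiotic-treated calves = 0.1600/0.8400 = 0.1905
odds, untreated calves = 0.2570/0.7430 = 0.3459
OR = 0.1905 / 0.3459 = 0.55

RR = 0.62; OR = 0.55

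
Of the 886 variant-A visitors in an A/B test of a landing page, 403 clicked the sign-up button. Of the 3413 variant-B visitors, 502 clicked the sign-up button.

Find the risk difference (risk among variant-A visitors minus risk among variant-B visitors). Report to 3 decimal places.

RD ≈ 0.308

risk, variant-A visitors = 403/886 = 0.4549
risk, variant-B visitors = 502/3413 = 0.1471
risk difference = 0.4549 − 0.1471 = 0.308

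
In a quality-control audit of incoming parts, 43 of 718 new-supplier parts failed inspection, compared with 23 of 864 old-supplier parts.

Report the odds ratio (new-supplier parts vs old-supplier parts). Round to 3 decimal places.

OR = (43 × 841) / (675 × 23) = 36163/15525 ≈ 2.329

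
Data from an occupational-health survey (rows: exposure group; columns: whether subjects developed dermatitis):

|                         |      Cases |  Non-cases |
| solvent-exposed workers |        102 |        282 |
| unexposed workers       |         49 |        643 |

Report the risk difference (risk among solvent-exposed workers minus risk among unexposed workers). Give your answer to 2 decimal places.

0.19

risk, solvent-exposed workers = 102/384 = 0.2656
risk, unexposed workers = 49/692 = 0.0708
risk difference = 0.2656 − 0.0708 = 0.19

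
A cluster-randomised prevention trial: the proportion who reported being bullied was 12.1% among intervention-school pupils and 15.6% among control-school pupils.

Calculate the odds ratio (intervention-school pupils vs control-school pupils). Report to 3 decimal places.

odds, intervention-school pupils = 0.1210/0.8790 = 0.1377
odds, control-school pupils = 0.1560/0.8440 = 0.1848
OR = 0.1377 / 0.1848 = 0.745

0.745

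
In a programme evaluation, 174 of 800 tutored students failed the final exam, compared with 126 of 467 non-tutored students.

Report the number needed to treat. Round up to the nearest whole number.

20

risk, tutored students = 174/800 = 0.217500
risk, non-tutored students = 126/467 = 0.269807
absolute risk difference = 0.052307
1 / 0.052307 = 19.118 → round up → 20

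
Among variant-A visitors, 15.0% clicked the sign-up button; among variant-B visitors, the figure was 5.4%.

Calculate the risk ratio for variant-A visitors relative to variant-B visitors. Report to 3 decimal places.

RR = 0.1500 / 0.0540 = 2.778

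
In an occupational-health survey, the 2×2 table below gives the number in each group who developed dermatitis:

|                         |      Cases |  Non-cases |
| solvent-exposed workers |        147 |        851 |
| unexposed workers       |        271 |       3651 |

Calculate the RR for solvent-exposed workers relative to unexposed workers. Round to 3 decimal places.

risk, solvent-exposed workers = 147/998 = 0.1473
risk, unexposed workers = 271/3922 = 0.0691
RR = 0.1473 / 0.0691 = 2.132

RR = 2.132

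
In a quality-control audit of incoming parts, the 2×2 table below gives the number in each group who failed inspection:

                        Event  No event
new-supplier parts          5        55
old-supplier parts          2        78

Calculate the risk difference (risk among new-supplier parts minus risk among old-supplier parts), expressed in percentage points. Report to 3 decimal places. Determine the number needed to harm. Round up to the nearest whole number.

RD = 5.833; NNH = 18

risk, new-supplier parts = 5/60 = 0.08333
risk, old-supplier parts = 2/80 = 0.02500
risk difference = 0.08333 − 0.02500 = 0.05833 → 5.833 percentage points
absolute risk difference = 0.058333
1 / 0.058333 = 17.143 → round up → 18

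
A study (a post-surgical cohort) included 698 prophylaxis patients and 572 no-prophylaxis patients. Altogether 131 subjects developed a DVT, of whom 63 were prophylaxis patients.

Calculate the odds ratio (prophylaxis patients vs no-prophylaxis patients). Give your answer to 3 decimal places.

prophylaxis patients without the outcome: 698 − 63 = 635
no-prophylaxis patients with the outcome: 131 − 63 = 68
no-prophylaxis patients without the outcome: 572 − 68 = 504
odds, prophylaxis patients = 63/635 = 0.0992
odds, no-prophylaxis patients = 68/504 = 0.1349
OR = 0.0992 / 0.1349 = 0.735

OR ≈ 0.735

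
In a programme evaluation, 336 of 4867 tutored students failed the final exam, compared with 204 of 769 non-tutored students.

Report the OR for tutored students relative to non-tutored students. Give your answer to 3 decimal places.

OR = (336 × 565) / (4531 × 204) = 189840/924324 ≈ 0.205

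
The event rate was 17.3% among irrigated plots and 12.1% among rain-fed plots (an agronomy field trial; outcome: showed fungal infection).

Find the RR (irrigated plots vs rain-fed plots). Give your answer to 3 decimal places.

RR = 0.1730 / 0.1210 = 1.430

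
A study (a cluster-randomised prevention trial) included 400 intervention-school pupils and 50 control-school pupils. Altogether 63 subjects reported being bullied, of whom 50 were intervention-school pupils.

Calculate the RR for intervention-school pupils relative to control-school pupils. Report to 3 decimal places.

intervention-school pupils without the outcome: 400 − 50 = 350
control-school pupils with the outcome: 63 − 50 = 13
control-school pupils without the outcome: 50 − 13 = 37
risk, intervention-school pupils = 50/400 = 0.1250
risk, control-school pupils = 13/50 = 0.2600
RR = 0.1250 / 0.2600 = 0.481

0.481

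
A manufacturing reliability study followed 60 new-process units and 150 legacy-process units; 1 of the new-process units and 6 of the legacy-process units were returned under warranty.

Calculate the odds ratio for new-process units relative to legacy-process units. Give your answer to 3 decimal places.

OR = (1 × 144) / (59 × 6) = 144/354 ≈ 0.407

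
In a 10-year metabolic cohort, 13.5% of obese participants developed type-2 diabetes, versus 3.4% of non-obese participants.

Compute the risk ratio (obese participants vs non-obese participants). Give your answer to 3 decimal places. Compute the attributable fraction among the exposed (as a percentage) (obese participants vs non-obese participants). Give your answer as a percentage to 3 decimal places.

RR = 3.971; AR% = 74.815%

RR = 0.13500 / 0.03400 = 3.971
AR% = (0.13500 − 0.03400) / 0.13500 = 0.7481 → 74.815%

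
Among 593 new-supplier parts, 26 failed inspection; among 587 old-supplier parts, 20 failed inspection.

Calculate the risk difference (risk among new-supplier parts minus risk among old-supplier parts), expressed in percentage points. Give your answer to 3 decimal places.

risk, new-supplier parts = 26/593 = 0.04384
risk, old-supplier parts = 20/587 = 0.03407
risk difference = 0.04384 − 0.03407 = 0.00977 → 0.977 percentage points

RD = 0.977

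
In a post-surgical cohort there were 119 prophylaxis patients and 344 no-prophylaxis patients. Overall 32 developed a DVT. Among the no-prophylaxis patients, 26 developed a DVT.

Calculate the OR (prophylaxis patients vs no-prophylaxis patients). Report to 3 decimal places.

0.649

prophylaxis patients with the outcome: 32 − 26 = 6
prophylaxis patients without the outcome: 119 − 6 = 113
no-prophylaxis patients without the outcome: 344 − 26 = 318
OR = (6 × 318) / (113 × 26) = 1908/2938 ≈ 0.649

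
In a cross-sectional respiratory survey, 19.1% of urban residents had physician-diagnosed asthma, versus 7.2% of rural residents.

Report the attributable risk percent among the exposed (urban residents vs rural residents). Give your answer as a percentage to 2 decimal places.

AR% = (0.1910 − 0.0720) / 0.1910 = 0.6230 → 62.30%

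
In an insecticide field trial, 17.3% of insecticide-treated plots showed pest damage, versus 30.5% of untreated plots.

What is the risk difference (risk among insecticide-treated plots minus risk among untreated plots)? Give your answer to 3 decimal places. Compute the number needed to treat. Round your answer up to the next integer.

risk difference = 0.1730 − 0.3050 = -0.132
absolute risk difference = 0.132000
1 / 0.132000 = 7.576 → round up → 8

RD = -0.132; NNT = 8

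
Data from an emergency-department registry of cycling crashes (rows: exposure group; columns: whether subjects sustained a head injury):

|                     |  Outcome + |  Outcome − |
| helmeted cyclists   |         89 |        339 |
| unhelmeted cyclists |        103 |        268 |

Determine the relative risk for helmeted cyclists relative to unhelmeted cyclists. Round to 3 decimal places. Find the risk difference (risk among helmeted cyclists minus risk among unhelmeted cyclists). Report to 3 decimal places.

risk, helmeted cyclists = 89/428 = 0.2079
risk, unhelmeted cyclists = 103/371 = 0.2776
RR = 0.2079 / 0.2776 = 0.749
risk difference = 0.2079 − 0.2776 = -0.070

RR = 0.749; RD = -0.070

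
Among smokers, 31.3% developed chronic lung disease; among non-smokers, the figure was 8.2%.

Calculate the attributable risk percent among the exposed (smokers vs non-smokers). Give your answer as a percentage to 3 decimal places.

AR% = (0.3130 − 0.0820) / 0.3130 = 0.7380 → 73.802%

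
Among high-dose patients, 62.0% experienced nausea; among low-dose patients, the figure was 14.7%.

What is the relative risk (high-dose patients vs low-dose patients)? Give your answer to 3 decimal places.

RR = 0.6200 / 0.1470 = 4.218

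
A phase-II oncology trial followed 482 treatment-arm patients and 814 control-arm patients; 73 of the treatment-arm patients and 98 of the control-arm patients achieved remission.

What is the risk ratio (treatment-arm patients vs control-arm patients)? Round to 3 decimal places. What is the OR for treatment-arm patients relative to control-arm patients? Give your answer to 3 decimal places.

RR = 1.258; OR = 1.304

risk, treatment-arm patients = 73/482 = 0.1515
risk, control-arm patients = 98/814 = 0.1204
RR = 0.1515 / 0.1204 = 1.258
OR = (73 × 716) / (409 × 98) = 52268/40082 ≈ 1.304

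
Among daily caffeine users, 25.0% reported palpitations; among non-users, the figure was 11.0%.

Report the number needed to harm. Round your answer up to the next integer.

absolute risk difference = 0.140000
1 / 0.140000 = 7.143 → round up → 8

NNH ≈ 8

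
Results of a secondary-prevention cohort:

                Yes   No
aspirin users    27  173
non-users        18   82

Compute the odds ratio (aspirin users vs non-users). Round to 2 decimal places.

odds, aspirin users = 27/173 = 0.1561
odds, non-users = 18/82 = 0.2195
OR = 0.1561 / 0.2195 = 0.71

0.71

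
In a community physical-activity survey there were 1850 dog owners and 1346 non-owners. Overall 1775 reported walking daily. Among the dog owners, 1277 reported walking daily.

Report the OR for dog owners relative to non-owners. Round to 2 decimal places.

OR: 3.79

dog owners without the outcome: 1850 − 1277 = 573
non-owners with the outcome: 1775 − 1277 = 498
non-owners without the outcome: 1346 − 498 = 848
OR = (1277 × 848) / (573 × 498) = 1082896/285354 ≈ 3.79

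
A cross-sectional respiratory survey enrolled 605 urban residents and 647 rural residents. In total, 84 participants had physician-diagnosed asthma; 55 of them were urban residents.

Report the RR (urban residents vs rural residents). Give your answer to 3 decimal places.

urban residents without the outcome: 605 − 55 = 550
rural residents with the outcome: 84 − 55 = 29
rural residents without the outcome: 647 − 29 = 618
risk, urban residents = 55/605 = 0.09091
risk, rural residents = 29/647 = 0.04482
RR = 0.09091 / 0.04482 = 2.028

RR ≈ 2.028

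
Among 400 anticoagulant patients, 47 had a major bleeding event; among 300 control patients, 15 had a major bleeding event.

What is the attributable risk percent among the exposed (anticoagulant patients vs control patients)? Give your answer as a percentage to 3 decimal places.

AR% = 57.447%

risk, anticoagulant patients = 47/400 = 0.1175
risk, control patients = 15/300 = 0.0500
AR% = (0.1175 − 0.0500) / 0.1175 = 0.5745 → 57.447%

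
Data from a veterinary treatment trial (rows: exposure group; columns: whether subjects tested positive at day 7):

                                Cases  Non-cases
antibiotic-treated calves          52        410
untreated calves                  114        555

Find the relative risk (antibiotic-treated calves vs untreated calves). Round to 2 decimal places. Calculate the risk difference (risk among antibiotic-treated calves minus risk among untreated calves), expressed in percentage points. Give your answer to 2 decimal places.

risk, antibiotic-treated calves = 52/462 = 0.1126
risk, untreated calves = 114/669 = 0.1704
RR = 0.1126 / 0.1704 = 0.66
risk difference = 0.1126 − 0.1704 = -0.0578 → -5.78 percentage points

RR = 0.66; RD = -5.78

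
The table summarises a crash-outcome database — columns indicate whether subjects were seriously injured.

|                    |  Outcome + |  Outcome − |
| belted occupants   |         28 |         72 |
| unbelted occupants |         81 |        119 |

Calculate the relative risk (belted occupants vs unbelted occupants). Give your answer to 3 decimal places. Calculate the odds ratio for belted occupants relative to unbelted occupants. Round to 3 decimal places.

risk, belted occupants = 28/100 = 0.2800
risk, unbelted occupants = 81/200 = 0.4050
RR = 0.2800 / 0.4050 = 0.691
OR = (28 × 119) / (72 × 81) = 3332/5832 ≈ 0.571

RR = 0.691; OR = 0.571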